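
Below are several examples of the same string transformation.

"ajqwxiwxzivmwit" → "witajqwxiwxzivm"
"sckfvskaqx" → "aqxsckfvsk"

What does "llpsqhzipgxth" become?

Rule — move the last 3 characters to the front (rotate right by 3).
On "llpsqhzipgxth" that produces "xthllpsqhzipg".

xthllpsqhzipg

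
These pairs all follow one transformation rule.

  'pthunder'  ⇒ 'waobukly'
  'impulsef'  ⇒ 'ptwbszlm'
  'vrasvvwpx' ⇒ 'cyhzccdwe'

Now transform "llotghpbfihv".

ssvanowimpoc

In each case the input is transformed by: shift every letter 7 places forward in the alphabet (wrapping around).
Applying that to "llotghpbfihv" gives "ssvanowimpoc".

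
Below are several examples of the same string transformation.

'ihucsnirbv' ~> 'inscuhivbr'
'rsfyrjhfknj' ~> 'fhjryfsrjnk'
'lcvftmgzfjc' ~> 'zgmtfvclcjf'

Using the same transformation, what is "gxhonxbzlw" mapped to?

bxnohxgwlz

What's happening: move the last 3 characters to the front (rotate right by 3), then reverse the string.
"gxhonxbzlw" → "zlwgxhonxb" → "bxnohxgwlz".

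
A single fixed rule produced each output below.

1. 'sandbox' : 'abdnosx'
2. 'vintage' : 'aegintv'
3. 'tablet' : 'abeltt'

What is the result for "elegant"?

aeeglnt

Each output is the input with this applied: sort the characters into alphabetical order.
Applying that to "elegant" gives "aeeglnt".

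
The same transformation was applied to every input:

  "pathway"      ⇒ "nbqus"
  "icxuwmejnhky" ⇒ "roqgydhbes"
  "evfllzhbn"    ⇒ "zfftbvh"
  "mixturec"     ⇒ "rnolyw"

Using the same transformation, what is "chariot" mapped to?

ulcin

Each output is the input with this applied: shift every letter 6 places backward in the alphabet (wrapping around), then delete the first 2 characters.
"chariot" → "ulcin".
(Check on "icxuwmejnhky": → "cwroqgydhbes" → "roqgydhbes" ✓)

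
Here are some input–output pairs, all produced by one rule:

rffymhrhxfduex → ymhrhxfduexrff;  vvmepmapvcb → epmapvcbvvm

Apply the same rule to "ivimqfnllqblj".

mqfnllqbljivi

The transformation: move the first 3 characters to the end (rotate left by 3).
"ivimqfnllqblj" → "mqfnllqbljivi".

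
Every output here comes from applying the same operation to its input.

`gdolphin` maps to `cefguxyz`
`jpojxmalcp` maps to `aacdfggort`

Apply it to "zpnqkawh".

What's happening: shift every letter 9 places backward in the alphabet (wrapping around), then sort the characters into alphabetical order.
Doing the same to "zpnqkawh": "beghnqry".
(Check on "gdolphin": → "xufcgyze" → "cefguxyz" ✓)

beghnqry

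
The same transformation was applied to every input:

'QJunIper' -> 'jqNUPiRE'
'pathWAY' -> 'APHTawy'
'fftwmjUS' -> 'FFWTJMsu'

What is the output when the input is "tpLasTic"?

PTAltSCI

Rule — swap each adjacent pair of characters (1↔2, 3↔4, ...), then flip the case of every letter.
Doing the same to "tpLasTic": "PTAltSCI".
(Check on "pathWAY": → "aphtAWY" → "APHTawy" ✓)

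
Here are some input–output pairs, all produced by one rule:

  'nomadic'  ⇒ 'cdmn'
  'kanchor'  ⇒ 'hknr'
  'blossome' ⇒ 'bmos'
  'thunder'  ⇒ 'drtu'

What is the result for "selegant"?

What's happening: keep every other character starting from the first (positions 1st, 3rd, 5th, ...), then sort the characters into alphabetical order.
"selegant" → "slgn" → "glns".

glns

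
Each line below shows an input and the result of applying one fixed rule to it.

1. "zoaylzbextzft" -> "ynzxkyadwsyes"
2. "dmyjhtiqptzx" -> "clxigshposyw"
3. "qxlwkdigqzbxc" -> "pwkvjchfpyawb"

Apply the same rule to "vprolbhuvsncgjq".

uoqnkagturmbfip

What's happening: shift every letter 1 place backward in the alphabet (wrapping around).
So "vprolbhuvsncgjq" becomes "uoqnkagturmbfip".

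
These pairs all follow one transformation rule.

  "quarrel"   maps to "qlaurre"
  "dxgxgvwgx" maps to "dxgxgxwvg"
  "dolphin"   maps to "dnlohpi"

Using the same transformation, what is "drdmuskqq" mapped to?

dqdrumksq

In each case the input is transformed by: move the last character to the front, then swap each adjacent pair of characters (1↔2, 3↔4, ...).
"drdmuskqq" → "qdrdmuskq" → "dqdrumksq".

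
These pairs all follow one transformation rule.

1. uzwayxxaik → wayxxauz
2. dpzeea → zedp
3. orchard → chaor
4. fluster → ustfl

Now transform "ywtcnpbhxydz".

tcnpbhxyyw

In each case the input is transformed by: delete the last 2 characters, then move the first 2 characters to the end (rotate left by 2).
Applying both steps to "ywtcnpbhxydz": "ywtcnpbhxy", then "tcnpbhxyyw".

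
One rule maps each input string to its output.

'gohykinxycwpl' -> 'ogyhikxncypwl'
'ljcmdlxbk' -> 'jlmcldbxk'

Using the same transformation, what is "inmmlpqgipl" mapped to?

nimmplgqpil

In each case the input is transformed by: swap each adjacent pair of characters (1↔2, 3↔4, ...).
So "inmmlpqgipl" becomes "nimmplgqpil".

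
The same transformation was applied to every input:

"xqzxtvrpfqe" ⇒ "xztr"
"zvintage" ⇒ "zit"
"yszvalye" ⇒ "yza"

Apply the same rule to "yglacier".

Rule — delete the last 3 characters, then keep every other character starting from the first (positions 1st, 3rd, 5th, ...).
Working it through for "yglacier": intermediate "yglac", final "ylc".
(Check on "xqzxtvrpfqe": → "xqzxtvrp" → "xztr" ✓)

ylc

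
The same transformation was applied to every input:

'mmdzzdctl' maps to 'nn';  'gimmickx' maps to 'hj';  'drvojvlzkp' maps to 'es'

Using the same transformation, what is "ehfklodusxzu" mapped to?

In each case the input is transformed by: shift every letter 1 place forward in the alphabet (wrapping around), then keep only the first 2 characters.
On "ehfklodusxzu": the first step gives "figlmpevtyav", and the second then gives "fi".

fi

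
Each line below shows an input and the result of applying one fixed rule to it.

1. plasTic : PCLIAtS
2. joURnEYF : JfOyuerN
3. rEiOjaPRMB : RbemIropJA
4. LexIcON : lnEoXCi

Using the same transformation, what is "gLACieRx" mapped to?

The rule is to take characters alternately from the front and the back (1st, last, 2nd, 2nd-last, ...), then flip the case of every letter.
So "gLACieRx" becomes "GXlraEcI".

GXlraEcI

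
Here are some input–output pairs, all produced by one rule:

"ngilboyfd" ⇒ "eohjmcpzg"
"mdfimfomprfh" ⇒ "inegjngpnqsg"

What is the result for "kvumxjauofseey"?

What's happening: move the last character to the front, then shift every letter 1 place forward in the alphabet (wrapping around).
Applying both steps to "kvumxjauofseey": "ykvumxjauofsee", then "zlwvnykbvpgtff".

zlwvnykbvpgtff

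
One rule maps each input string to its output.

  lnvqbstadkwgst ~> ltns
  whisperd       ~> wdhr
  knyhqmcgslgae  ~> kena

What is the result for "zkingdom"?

What's happening: take characters alternately from the front and the back (1st, last, 2nd, 2nd-last, ...), then keep only the first 4 characters.
On "zkingdom": the first step gives "zmkoidng", and the second then gives "zmko".

zmko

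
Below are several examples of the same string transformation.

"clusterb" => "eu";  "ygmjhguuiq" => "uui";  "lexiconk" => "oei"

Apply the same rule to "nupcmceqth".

eu

What's happening: swap the front and back halves of the string, then keep only the vowels.
Applying both steps to "nupcmceqth": "ceqthnupcm", then "eu".
(Check on "ygmjhguuiq": → "guuiqygmjh" → "uui" ✓)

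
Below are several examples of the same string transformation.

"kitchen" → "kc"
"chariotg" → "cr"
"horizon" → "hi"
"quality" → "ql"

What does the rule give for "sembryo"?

The transformation: move the last 2 characters to the front (rotate right by 2), then keep one character in every 3, starting at position 3 (positions 3rd, 6th, 9th, ...).
Applying both steps to "sembryo": "yosembr", then "sb".
(Check on "chariotg": → "tgchario" → "cr" ✓)

sb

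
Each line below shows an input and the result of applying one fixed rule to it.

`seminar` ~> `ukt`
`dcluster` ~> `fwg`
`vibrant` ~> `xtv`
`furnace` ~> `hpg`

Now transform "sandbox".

ufz

Rule — keep one character in every 3, starting at position 1 (positions 1st, 4th, 7th, ...), then shift every letter 2 places forward in the alphabet (wrapping around).
Applying that to "sandbox" gives "ufz".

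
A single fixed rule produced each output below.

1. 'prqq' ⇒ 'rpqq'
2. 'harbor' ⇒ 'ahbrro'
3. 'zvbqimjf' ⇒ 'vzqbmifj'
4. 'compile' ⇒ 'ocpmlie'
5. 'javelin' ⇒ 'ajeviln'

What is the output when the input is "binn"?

In each case the input is transformed by: swap each adjacent pair of characters (1↔2, 3↔4, ...).
Applying that to "binn" gives "ibnn".

ibnn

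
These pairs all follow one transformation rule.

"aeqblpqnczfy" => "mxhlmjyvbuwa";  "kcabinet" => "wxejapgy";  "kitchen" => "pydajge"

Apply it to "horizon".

The transformation: move the first 2 characters to the end (rotate left by 2), then shift every letter 4 places backward in the alphabet (wrapping around).
"horizon" → "nevkjdk".

nevkjdk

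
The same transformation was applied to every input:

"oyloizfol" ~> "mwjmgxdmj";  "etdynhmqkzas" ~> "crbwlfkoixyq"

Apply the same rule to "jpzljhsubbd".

hnxjhfqszzb

In each case the input is transformed by: shift every letter 2 places backward in the alphabet (wrapping around).
Doing the same to "jpzljhsubbd": "hnxjhfqszzb".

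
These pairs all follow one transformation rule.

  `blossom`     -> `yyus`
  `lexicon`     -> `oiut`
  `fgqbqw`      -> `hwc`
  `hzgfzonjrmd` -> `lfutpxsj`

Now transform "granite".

tozk

Looking at the pairs, the operation is to shift every letter 6 places forward in the alphabet (wrapping around), then delete the first 3 characters.
Starting from "granite": after the first operation, "mxgtozk"; after the second, "tozk".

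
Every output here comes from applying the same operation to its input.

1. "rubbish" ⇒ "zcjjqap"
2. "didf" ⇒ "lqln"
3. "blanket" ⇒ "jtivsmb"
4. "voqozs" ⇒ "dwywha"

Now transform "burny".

jczvg

In each case the input is transformed by: shift every letter 8 places forward in the alphabet (wrapping around).
"burny" → "jczvg".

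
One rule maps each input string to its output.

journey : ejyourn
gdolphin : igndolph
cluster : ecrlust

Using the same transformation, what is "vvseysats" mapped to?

tvsvseysa

The pattern: swap the first and last characters, then move the last 2 characters to the front (rotate right by 2).
On "vvseysats" that produces "tvsvseysa".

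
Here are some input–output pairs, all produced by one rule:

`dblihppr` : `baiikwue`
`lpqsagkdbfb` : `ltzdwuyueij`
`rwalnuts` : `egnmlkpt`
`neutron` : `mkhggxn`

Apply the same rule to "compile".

ibexvhf

The transformation: shift every letter 7 places backward in the alphabet (wrapping around), then move the first 3 characters to the end (rotate left by 3).
"compile" → "vhfibex" → "ibexvhf".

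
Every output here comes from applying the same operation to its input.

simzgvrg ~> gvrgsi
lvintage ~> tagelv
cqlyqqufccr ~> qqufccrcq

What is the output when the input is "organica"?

What's happening: move the first 2 characters to the end (rotate left by 2), then delete the first 2 characters.
On "organica": the first step gives "ganicaor", and the second then gives "nicaor".

nicaor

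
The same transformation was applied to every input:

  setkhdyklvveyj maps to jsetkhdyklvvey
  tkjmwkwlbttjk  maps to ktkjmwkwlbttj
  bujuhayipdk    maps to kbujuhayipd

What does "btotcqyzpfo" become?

obtotcqyzpf

What's happening: move the last character to the front.
For "btotcqyzpfo" the result is "obtotcqyzpf".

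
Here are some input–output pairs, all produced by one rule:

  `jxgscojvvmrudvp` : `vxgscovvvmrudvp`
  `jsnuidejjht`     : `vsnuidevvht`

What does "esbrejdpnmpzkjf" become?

The pattern: replace every "j" with "v".
So "esbrejdpnmpzkjf" becomes "esbrevdpnmpzkvf".

esbrevdpnmpzkvf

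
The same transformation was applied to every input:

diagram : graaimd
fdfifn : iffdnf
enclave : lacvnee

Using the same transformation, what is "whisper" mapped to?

spiehrw

Rule — take characters alternately from the front and the back (1st, last, 2nd, 2nd-last, ...), then reverse the string.
For "whisper", step one produces "wrheips"; step two turns that into "spiehrw".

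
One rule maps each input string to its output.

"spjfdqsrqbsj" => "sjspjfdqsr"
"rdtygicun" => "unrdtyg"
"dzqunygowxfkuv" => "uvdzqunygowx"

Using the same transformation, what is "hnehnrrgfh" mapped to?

Rule — move the last 2 characters to the front (rotate right by 2), then delete the last 2 characters.
"hnehnrrgfh" → "fhhnehnrrg" → "fhhnehnr".

fhhnehnr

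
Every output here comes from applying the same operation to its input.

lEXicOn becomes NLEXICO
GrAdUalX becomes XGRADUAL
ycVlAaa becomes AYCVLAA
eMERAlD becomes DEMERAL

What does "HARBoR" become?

RHARBO

Each output is the input with this applied: move the last character to the front, then convert every letter to uppercase.
For "HARBoR", step one produces "RHARBo"; step two turns that into "RHARBO".
(Check on "lEXicOn": → "nlEXicO" → "NLEXICO" ✓)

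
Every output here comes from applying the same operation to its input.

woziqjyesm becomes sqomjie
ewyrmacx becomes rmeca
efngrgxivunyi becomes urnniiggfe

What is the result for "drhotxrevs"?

The transformation: sort the characters into reverse alphabetical order, then delete the first 3 characters.
For "drhotxrevs", step one produces "xvtsrrohed"; step two turns that into "srrohed".

srrohed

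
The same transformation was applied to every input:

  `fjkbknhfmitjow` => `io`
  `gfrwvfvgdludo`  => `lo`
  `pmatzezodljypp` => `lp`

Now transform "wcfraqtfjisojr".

ij

Rule — keep one character in every 3, starting at position 1 (positions 1st, 4th, 7th, ...), then delete the first 3 characters.
On "wcfraqtfjisojr" that produces "ij".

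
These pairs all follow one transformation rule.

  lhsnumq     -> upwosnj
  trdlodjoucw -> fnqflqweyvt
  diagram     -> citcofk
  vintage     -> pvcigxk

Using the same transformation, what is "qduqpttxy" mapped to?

wsrvvzasf

In each case the input is transformed by: move the first 2 characters to the end (rotate left by 2), then shift every letter 2 places forward in the alphabet (wrapping around).
"qduqpttxy" → "uqpttxyqd" → "wsrvvzasf".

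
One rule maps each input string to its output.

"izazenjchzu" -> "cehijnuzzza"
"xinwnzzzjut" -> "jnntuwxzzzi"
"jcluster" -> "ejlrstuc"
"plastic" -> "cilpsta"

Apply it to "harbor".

bhorra

The pattern: sort the characters into alphabetical order, then move the first character to the end.
"harbor" → "abhorr" → "bhorra".
(Check on "plastic": → "acilpst" → "cilpsta" ✓)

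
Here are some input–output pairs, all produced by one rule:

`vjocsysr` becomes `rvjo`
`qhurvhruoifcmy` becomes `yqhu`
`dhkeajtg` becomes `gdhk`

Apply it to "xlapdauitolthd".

Each output is the input with this applied: move the last character to the front, then keep only the first 4 characters.
For "xlapdauitolthd", step one produces "dxlapdauitolth"; step two turns that into "dxla".

dxla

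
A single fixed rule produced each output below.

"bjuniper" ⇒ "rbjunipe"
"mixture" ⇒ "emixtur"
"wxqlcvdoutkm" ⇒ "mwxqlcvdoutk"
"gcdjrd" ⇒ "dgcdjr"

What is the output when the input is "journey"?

yjourne

The rule is to move the last character to the front.
"journey" → "yjourne".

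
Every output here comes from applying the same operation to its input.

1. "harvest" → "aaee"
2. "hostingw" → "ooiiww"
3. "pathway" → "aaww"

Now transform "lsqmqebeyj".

In each case the input is transformed by: keep one character in every 3, starting at position 2 (positions 2nd, 5th, 8th, ...), then double every character.
For "lsqmqebeyj", step one produces "sqe"; step two turns that into "ssqqee".

ssqqee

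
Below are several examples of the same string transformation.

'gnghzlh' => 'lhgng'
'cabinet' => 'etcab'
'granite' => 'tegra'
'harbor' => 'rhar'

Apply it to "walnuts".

tswal

In each case the input is transformed by: move the first 3 characters to the end (rotate left by 3), then delete the first 2 characters.
So "walnuts" becomes "tswal".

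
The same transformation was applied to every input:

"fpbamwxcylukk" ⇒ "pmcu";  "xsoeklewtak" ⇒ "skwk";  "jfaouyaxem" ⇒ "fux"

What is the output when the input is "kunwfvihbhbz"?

ufhb

Each output is the input with this applied: keep one character in every 3, starting at position 2 (positions 2nd, 5th, 8th, ...).
Applying that to "kunwfvihbhbz" gives "ufhb".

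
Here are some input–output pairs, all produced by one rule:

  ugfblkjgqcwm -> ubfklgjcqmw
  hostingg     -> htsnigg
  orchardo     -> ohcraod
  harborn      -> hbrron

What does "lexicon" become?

lixocn

The transformation: swap each adjacent pair of characters (1↔2, 3↔4, ...), then delete the first character.
Working it through for "lexicon": intermediate "elixocn", final "lixocn".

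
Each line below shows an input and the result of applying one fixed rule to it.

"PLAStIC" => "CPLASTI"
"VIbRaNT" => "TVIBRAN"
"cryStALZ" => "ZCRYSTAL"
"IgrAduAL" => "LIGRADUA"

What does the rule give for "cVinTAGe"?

ECVINTAG

The pattern: move the last character to the front, then convert every letter to uppercase.
Applying both steps to "cVinTAGe": "ecVinTAG", then "ECVINTAG".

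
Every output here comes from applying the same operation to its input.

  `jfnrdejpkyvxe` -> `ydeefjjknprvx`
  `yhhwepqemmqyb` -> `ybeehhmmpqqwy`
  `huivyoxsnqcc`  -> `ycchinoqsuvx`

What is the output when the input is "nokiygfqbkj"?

ybfgijkknoq

Looking at the pairs, the operation is to sort the characters into alphabetical order, then move the last character to the front.
Working it through for "nokiygfqbkj": intermediate "bfgijkknoqy", final "ybfgijkknoq".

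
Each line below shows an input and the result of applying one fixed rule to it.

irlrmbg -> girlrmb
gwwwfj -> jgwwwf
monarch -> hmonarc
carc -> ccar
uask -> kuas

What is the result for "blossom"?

mblosso

The rule is to move the last character to the front.
Applying that to "blossom" gives "mblosso".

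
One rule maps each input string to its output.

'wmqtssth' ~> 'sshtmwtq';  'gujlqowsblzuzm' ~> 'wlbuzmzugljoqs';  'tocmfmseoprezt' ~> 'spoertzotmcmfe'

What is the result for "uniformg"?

rogmnufi

Rule — swap each adjacent pair of characters (1↔2, 3↔4, ...), then swap the front and back halves of the string.
Working it through for "uniformg": intermediate "nufirogm", final "rogmnufi".
(Check on "tocmfmseoprezt": → "otmcmfespoertz" → "spoertzotmcmfe" ✓)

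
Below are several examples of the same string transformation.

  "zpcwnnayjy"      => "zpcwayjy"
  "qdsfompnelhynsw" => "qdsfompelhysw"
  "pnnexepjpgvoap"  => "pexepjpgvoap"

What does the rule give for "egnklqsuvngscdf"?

The rule is to remove every "n".
Doing the same to "egnklqsuvngscdf": "egklqsuvgscdf".

egklqsuvgscdf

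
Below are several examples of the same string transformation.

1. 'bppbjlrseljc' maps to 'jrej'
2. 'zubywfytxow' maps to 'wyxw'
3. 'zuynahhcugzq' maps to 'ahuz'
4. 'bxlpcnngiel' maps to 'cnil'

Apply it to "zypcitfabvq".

The rule is to keep every other character starting from the first (positions 1st, 3rd, 5th, ...), then keep only the last 4 characters.
Applying both steps to "zypcitfabvq": "zpifbq", then "ifbq".

ifbq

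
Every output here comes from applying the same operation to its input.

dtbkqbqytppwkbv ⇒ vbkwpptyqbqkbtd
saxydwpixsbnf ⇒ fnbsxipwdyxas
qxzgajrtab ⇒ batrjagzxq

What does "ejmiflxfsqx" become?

xqsfxlfimje

Each output is the input with this applied: reverse the string.
"ejmiflxfsqx" → "xqsfxlfimje".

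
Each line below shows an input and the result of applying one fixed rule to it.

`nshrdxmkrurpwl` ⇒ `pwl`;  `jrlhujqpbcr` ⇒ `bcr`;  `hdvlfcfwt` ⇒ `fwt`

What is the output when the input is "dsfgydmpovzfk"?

zfk

The rule is to keep only the last 3 characters.
"dsfgydmpovzfk" → "zfk".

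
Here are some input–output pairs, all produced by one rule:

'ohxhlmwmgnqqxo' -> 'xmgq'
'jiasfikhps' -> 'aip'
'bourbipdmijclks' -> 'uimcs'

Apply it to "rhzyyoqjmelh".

Each output is the input with this applied: keep one character in every 3, starting at position 3 (positions 3rd, 6th, 9th, ...).
So "rhzyyoqjmelh" becomes "zomh".

zomh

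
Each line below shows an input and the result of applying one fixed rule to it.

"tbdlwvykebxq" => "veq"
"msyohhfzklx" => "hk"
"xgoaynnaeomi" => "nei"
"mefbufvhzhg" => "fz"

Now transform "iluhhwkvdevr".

The pattern: delete the first 3 characters, then keep one character in every 3, starting at position 3 (positions 3rd, 6th, 9th, ...).
Starting from "iluhhwkvdevr": after the first operation, "hhwkvdevr"; after the second, "wdr".

wdr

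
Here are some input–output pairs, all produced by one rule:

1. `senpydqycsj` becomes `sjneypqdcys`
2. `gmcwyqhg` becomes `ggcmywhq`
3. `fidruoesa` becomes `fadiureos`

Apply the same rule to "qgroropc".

Rule — move the last character to the front, then swap each adjacent pair of characters (1↔2, 3↔4, ...).
Starting from "qgroropc": after the first operation, "cqgrorop"; after the second, "qcrgropo".

qcrgropo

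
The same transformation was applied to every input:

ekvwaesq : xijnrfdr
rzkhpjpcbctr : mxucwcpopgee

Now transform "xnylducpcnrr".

alyqhpcpaeek

In each case the input is transformed by: move the first character to the end, then shift every letter 13 places forward in the alphabet (wrapping around) — i.e. ROT13.
For "xnylducpcnrr" the result is "alyqhpcpaeek".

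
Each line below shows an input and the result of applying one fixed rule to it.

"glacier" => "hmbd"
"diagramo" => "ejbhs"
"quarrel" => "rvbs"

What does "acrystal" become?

bdszt

In each case the input is transformed by: shift every letter 1 place forward in the alphabet (wrapping around), then delete the last 3 characters.
On "acrystal": the first step gives "bdsztubm", and the second then gives "bdszt".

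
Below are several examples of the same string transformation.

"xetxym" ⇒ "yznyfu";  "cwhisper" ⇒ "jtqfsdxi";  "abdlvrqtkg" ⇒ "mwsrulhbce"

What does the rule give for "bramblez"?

ncmfacsb

Looking at the pairs, the operation is to shift every letter 1 place forward in the alphabet (wrapping around), then move the first 3 characters to the end (rotate left by 3).
Applying both steps to "bramblez": "csbncmfa", then "ncmfacsb".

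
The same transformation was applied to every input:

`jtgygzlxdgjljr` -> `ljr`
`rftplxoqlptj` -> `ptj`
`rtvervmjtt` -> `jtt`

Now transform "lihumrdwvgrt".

grt

The pattern: keep only the last 3 characters.
So "lihumrdwvgrt" becomes "grt".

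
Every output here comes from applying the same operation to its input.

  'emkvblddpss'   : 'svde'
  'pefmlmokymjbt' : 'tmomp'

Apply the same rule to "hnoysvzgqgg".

gyzh

In each case the input is transformed by: keep one character in every 3, starting at position 1 (positions 1st, 4th, 7th, ...), then swap the first and last characters.
Starting from "hnoysvzgqgg": after the first operation, "hyzg"; after the second, "gyzh".
(Check on "pefmlmokymjbt": → "pmomt" → "tmomp" ✓)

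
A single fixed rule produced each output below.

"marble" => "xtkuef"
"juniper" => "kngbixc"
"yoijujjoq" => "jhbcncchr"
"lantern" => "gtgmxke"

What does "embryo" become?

The rule is to shift every letter 7 places backward in the alphabet (wrapping around), then swap the first and last characters.
Applying both steps to "embryo": "xfukrh", then "hfukrx".

hfukrx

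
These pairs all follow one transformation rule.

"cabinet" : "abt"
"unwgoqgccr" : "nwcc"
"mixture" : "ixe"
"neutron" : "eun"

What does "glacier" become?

In each case the input is transformed by: swap each adjacent pair of characters (1↔2, 3↔4, ...), then keep one character in every 3, starting at position 1 (positions 1st, 4th, 7th, ...).
For "glacier", step one produces "lgcaeir"; step two turns that into "lar".

lar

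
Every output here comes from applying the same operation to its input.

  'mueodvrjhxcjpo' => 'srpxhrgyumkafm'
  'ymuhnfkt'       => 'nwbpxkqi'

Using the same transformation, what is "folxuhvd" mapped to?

ygiroaxk

Each output is the input with this applied: shift every letter 3 places forward in the alphabet (wrapping around), then move the last 2 characters to the front (rotate right by 2).
Applying both steps to "folxuhvd": "iroaxkyg", then "ygiroaxk".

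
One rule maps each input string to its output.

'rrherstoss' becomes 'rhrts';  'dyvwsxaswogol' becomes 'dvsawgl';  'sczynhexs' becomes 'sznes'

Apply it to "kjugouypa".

What's happening: keep every other character starting from the first (positions 1st, 3rd, 5th, ...).
Applying that to "kjugouypa" gives "kuoya".

kuoya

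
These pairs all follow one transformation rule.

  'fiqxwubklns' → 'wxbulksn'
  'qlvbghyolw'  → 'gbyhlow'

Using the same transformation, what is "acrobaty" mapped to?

botay

The transformation: delete the first 3 characters, then swap each adjacent pair of characters (1↔2, 3↔4, ...).
Starting from "acrobaty": after the first operation, "obaty"; after the second, "botay".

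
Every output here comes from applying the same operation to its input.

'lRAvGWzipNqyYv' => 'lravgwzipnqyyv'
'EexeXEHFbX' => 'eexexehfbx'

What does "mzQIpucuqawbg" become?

Rule — convert every letter to lowercase.
Doing the same to "mzQIpucuqawbg": "mzqipucuqawbg".

mzqipucuqawbg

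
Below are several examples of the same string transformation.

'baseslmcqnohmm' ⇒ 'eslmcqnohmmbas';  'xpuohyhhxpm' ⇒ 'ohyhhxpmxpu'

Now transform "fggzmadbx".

zmadbxfgg

Each output is the input with this applied: move the first 3 characters to the end (rotate left by 3).
Applying that to "fggzmadbx" gives "zmadbxfgg".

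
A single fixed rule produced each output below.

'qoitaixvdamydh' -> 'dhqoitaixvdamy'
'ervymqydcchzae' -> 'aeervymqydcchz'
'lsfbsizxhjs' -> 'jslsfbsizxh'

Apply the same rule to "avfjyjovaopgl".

What's happening: move the last 2 characters to the front (rotate right by 2).
Applying that to "avfjyjovaopgl" gives "glavfjyjovaop".

glavfjyjovaop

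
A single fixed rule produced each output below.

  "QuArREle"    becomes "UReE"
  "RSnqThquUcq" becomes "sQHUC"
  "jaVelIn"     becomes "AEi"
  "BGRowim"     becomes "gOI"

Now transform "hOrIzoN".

The transformation: flip the case of every letter, then keep every other character starting from the second (positions 2nd, 4th, 6th, ...).
Working it through for "hOrIzoN": intermediate "HoRiZOn", final "oiO".

oiO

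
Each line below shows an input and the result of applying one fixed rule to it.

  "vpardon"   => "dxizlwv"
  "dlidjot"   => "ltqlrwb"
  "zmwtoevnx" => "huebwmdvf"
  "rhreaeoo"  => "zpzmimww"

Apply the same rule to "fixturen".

nqfbczmv

The transformation: shift every letter 8 places forward in the alphabet (wrapping around).
Doing the same to "fixturen": "nqfbczmv".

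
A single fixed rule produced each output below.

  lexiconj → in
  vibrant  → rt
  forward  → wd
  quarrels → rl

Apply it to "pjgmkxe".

me

Rule — move the first character to the end, then keep one character in every 3, starting at position 3 (positions 3rd, 6th, 9th, ...).
"pjgmkxe" → "jgmkxep" → "me".
(Check on "forward": → "orwardf" → "wd" ✓)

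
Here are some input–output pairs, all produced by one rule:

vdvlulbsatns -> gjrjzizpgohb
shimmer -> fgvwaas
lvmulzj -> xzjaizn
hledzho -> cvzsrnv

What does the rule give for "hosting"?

uvcghwb

The pattern: move the last character to the front, then shift every letter 12 places backward in the alphabet (wrapping around).
On "hosting": the first step gives "ghostin", and the second then gives "uvcghwb".
(Check on "hledzho": → "ohledzh" → "cvzsrnv" ✓)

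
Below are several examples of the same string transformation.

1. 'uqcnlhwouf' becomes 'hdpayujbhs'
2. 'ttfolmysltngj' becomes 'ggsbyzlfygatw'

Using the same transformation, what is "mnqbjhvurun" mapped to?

zadowuiheha

The pattern: shift every letter 13 places forward in the alphabet (wrapping around) — i.e. ROT13.
So "mnqbjhvurun" becomes "zadowuiheha".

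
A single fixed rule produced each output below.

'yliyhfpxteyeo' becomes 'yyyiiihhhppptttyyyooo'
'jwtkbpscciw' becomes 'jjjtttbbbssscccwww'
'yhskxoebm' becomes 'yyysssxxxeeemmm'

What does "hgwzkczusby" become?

hhhwwwkkkzzzsssyyy

Rule — keep every other character starting from the first (positions 1st, 3rd, 5th, ...), then repeat every character 3 times.
Applying both steps to "hgwzkczusby": "hwkzsy", then "hhhwwwkkkzzzsssyyy".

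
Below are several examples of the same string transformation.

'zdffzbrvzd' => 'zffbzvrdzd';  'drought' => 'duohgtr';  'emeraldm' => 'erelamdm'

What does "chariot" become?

craoith

Looking at the pairs, the operation is to swap each adjacent pair of characters (1↔2, 3↔4, ...), then move the first character to the end.
On "chariot": the first step gives "hcraoit", and the second then gives "craoith".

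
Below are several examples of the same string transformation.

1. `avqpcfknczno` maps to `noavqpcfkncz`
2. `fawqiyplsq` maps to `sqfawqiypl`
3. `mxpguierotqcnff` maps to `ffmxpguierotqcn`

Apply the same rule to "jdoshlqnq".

nqjdoshlq

Looking at the pairs, the operation is to move the last 2 characters to the front (rotate right by 2).
Doing the same to "jdoshlqnq": "nqjdoshlq".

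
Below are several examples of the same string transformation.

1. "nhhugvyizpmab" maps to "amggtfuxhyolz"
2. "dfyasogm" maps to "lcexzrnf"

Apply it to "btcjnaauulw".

The pattern: shift every letter 1 place backward in the alphabet (wrapping around), then move the last character to the front.
On "btcjnaauulw": the first step gives "asbimzzttkv", and the second then gives "vasbimzzttk".
(Check on "nhhugvyizpmab": → "mggtfuxhyolza" → "amggtfuxhyolz" ✓)

vasbimzzttk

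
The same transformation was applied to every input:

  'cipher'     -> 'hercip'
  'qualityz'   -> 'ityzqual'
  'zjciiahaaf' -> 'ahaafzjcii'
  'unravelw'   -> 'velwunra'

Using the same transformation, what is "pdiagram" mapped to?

grampdia

Each output is the input with this applied: swap the front and back halves of the string.
"pdiagram" → "grampdia".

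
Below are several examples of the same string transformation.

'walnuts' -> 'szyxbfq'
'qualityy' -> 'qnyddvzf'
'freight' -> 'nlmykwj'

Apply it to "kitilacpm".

nqfhurpny

The rule is to move the first 3 characters to the end (rotate left by 3), then shift every letter 5 places forward in the alphabet (wrapping around).
Working it through for "kitilacpm": intermediate "ilacpmkit", final "nqfhurpny".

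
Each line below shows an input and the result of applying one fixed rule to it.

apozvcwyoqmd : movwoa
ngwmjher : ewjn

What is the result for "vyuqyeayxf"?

xuyav

The rule is to keep every other character starting from the first (positions 1st, 3rd, 5th, ...), then swap the first and last characters.
On "vyuqyeayxf": the first step gives "vuyax", and the second then gives "xuyav".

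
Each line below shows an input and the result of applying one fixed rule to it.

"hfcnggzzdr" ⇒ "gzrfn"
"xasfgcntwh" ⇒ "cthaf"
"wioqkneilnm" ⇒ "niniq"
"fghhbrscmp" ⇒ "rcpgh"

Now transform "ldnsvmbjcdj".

The transformation: keep every other character starting from the second (positions 2nd, 4th, 6th, ...), then move the last 3 characters to the front (rotate right by 3).
"ldnsvmbjcdj" → "dsmjd" → "mjdds".

mjdds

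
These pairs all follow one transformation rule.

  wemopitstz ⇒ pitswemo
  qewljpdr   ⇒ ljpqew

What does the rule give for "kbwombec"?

Rule — delete the last 2 characters, then swap the front and back halves of the string.
Starting from "kbwombec": after the first operation, "kbwomb"; after the second, "ombkbw".
(Check on "wemopitstz": → "wemopits" → "pitswemo" ✓)

ombkbw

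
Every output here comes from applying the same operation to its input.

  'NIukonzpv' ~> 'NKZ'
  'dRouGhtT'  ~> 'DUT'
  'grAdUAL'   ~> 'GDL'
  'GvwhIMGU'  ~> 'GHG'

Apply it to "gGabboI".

GBI

What's happening: keep one character in every 3, starting at position 1 (positions 1st, 4th, 7th, ...), then convert every letter to uppercase.
On "gGabboI": the first step gives "gbI", and the second then gives "GBI".
(Check on "dRouGhtT": → "dut" → "DUT" ✓)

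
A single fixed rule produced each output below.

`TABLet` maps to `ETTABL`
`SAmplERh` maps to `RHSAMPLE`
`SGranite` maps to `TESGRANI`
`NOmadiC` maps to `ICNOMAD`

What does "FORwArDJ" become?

The pattern: move the last 2 characters to the front (rotate right by 2), then convert every letter to uppercase.
Applying both steps to "FORwArDJ": "DJFORwAr", then "DJFORWAR".

DJFORWAR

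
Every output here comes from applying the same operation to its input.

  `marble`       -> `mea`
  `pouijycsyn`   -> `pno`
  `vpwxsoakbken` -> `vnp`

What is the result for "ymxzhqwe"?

yem

The transformation: take characters alternately from the front and the back (1st, last, 2nd, 2nd-last, ...), then keep only the first 3 characters.
Starting from "ymxzhqwe": after the first operation, "yemwxqzh"; after the second, "yem".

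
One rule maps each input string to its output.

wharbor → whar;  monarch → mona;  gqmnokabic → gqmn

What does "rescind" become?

In each case the input is transformed by: keep only the first 4 characters.
So "rescind" becomes "resc".

resc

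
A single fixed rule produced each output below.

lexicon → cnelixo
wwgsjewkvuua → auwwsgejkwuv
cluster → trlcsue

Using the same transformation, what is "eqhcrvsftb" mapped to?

What's happening: swap each adjacent pair of characters (1↔2, 3↔4, ...), then move the last 2 characters to the front (rotate right by 2).
On "eqhcrvsftb" that produces "btqechvrfs".

btqechvrfs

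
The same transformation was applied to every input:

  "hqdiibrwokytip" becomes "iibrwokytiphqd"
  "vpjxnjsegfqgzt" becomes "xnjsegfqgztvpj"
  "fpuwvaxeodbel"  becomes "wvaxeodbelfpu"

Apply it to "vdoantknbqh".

The rule is to move the first 3 characters to the end (rotate left by 3).
"vdoantknbqh" → "antknbqhvdo".

antknbqhvdo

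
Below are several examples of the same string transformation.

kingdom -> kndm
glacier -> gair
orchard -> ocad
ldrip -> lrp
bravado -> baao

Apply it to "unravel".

In each case the input is transformed by: keep every other character starting from the first (positions 1st, 3rd, 5th, ...).
For "unravel" the result is "urvl".

urvl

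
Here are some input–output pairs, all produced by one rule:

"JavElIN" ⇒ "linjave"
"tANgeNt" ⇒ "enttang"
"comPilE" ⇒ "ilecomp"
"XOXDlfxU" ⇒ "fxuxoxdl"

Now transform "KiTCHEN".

henkitc

The pattern: move the last 3 characters to the front (rotate right by 3), then convert every letter to lowercase.
Applying both steps to "KiTCHEN": "HENKiTC", then "henkitc".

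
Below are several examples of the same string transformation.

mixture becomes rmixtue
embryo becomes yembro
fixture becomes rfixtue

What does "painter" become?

epaintr

In each case the input is transformed by: move the last character to the front, then swap the first and last characters.
Doing the same to "painter": "epaintr".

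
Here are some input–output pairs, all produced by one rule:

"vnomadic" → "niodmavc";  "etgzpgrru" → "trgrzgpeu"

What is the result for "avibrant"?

vniabrat

Looking at the pairs, the operation is to take characters alternately from the front and the back (1st, last, 2nd, 2nd-last, ...), then move the first 2 characters to the end (rotate left by 2).
Applying both steps to "avibrant": "atvniabr", then "vniabrat".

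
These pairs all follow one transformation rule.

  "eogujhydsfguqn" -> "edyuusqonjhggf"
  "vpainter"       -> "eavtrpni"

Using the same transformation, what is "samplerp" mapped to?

Looking at the pairs, the operation is to sort the characters into reverse alphabetical order, then move the last 2 characters to the front (rotate right by 2).
For "samplerp", step one produces "srppmlea"; step two turns that into "easrppml".

easrppml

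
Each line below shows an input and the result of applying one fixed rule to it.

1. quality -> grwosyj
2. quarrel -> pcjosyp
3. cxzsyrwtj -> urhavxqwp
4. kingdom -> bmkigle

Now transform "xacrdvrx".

tpvvyapb

Each output is the input with this applied: shift every letter 2 places backward in the alphabet (wrapping around), then move the last 3 characters to the front (rotate right by 3).
On "xacrdvrx" that produces "tpvvyapb".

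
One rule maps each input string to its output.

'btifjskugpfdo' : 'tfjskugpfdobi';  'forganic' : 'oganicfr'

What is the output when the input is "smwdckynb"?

What's happening: move the first 2 characters to the end (rotate left by 2), then swap the first and last characters.
For "smwdckynb", step one produces "wdckynbsm"; step two turns that into "mdckynbsw".

mdckynbsw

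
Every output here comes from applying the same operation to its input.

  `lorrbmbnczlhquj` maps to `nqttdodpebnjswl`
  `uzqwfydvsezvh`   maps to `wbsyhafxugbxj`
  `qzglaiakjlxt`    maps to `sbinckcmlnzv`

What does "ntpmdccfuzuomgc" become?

Each output is the input with this applied: shift every letter 2 places forward in the alphabet (wrapping around).
So "ntpmdccfuzuomgc" becomes "pvrofeehwbwqoie".

pvrofeehwbwqoie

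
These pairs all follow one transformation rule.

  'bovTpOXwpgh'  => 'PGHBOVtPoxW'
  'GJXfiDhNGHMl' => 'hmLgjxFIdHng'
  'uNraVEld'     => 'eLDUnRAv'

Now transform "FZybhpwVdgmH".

In each case the input is transformed by: move the last 3 characters to the front (rotate right by 3), then flip the case of every letter.
"FZybhpwVdgmH" → "gmHFZybhpwVd" → "GMhfzYBHPWvD".

GMhfzYBHPWvD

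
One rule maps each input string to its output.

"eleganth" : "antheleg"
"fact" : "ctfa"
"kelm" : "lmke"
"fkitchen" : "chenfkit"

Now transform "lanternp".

The rule is to swap the front and back halves of the string.
"lanternp" → "ernplant".

ernplant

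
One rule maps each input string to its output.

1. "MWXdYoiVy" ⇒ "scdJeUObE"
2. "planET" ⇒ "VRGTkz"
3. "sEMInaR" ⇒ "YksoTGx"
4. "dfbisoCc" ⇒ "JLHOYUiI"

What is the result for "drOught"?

The rule is to flip the case of every letter, then shift every letter 6 places forward in the alphabet (wrapping around).
Applying both steps to "drOught": "DRoUGHT", then "JXuAMNZ".
(Check on "planET": → "PLANet" → "VRGTkz" ✓)

JXuAMNZ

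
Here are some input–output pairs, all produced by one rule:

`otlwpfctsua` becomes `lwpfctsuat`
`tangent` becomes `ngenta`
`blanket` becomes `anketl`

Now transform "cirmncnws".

rmncnwsi

In each case the input is transformed by: delete the first character, then move the first character to the end.
For "cirmncnws", step one produces "irmncnws"; step two turns that into "rmncnwsi".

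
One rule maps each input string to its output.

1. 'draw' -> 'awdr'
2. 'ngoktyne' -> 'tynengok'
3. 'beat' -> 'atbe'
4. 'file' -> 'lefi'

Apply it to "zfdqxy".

qxyzfd

Each output is the input with this applied: swap the front and back halves of the string.
For "zfdqxy" the result is "qxyzfd".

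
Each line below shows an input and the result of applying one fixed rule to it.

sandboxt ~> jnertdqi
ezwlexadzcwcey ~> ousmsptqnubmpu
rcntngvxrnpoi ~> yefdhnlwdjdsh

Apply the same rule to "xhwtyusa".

The rule is to reverse the string, then shift every letter 10 places backward in the alphabet (wrapping around).
For "xhwtyusa", step one produces "asuytwhx"; step two turns that into "qikojmxn".

qikojmxn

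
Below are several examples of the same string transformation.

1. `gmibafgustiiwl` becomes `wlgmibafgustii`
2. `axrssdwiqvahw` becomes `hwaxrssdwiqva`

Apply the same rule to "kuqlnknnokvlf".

lfkuqlnknnokv

The rule is to move the last 2 characters to the front (rotate right by 2).
Doing the same to "kuqlnknnokvlf": "lfkuqlnknnokv".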